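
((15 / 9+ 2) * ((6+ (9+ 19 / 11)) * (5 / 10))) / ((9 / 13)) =1196 / 27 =44.30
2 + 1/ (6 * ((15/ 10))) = 19/ 9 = 2.11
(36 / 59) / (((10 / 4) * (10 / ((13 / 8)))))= 0.04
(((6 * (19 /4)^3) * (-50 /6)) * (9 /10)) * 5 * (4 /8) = -1543275 /128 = -12056.84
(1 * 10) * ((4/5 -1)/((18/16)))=-16/9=-1.78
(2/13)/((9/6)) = 4/39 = 0.10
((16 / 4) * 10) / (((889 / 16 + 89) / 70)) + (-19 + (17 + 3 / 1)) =47113 / 2313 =20.37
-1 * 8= -8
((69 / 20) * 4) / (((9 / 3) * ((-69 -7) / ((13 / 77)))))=-299 / 29260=-0.01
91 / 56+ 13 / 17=325 / 136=2.39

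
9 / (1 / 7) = 63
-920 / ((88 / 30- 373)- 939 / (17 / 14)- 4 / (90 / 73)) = 703800 / 877153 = 0.80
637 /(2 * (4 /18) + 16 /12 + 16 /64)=22932 /73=314.14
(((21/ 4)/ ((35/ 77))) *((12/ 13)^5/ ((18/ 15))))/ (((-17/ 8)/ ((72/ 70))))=-98537472/ 31559905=-3.12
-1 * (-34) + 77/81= 2831/81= 34.95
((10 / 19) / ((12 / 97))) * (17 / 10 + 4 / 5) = 2425 / 228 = 10.64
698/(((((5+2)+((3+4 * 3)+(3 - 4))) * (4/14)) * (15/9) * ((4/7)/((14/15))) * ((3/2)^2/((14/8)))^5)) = 32.45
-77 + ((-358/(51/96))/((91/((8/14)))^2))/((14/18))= -3719711011/48286511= -77.03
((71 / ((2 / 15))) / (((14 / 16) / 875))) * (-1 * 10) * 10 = -53250000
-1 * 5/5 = -1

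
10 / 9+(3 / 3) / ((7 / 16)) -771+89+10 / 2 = -673.60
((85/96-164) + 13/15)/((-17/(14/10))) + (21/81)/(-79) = 387508583/29008800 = 13.36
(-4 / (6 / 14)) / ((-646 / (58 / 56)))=29 / 1938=0.01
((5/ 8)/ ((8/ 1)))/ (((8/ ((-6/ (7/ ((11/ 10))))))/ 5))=-165/ 3584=-0.05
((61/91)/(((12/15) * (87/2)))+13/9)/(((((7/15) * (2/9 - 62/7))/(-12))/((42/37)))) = 9386415/1897064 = 4.95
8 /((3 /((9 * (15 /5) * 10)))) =720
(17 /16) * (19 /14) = 323 /224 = 1.44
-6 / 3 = -2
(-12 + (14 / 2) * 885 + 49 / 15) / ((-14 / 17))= -788749 / 105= -7511.90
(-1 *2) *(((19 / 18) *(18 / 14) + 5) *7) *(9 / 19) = -801 / 19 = -42.16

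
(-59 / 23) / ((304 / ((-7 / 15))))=413 / 104880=0.00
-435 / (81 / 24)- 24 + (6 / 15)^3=-171928 / 1125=-152.82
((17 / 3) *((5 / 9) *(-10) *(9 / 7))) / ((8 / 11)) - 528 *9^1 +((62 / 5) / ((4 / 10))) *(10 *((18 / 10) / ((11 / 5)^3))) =-531656033 / 111804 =-4755.25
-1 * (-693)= 693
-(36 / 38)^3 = -0.85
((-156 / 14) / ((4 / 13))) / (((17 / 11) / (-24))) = 66924 / 119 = 562.39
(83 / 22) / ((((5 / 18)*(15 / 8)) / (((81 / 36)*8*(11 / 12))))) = 119.52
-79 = -79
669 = 669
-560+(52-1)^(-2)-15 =-1495574/2601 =-575.00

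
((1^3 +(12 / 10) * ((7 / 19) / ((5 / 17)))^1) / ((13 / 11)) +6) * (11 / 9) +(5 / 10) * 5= 1380713 / 111150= 12.42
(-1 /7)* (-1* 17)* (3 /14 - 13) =-3043 /98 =-31.05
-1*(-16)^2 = -256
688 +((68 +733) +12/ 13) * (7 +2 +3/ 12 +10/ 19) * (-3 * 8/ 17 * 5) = -229484338/ 4199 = -54652.14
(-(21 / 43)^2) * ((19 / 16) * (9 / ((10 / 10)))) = -75411 / 29584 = -2.55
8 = 8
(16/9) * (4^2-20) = -64/9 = -7.11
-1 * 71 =-71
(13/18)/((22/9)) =0.30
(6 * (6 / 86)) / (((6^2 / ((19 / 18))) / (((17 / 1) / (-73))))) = -323 / 113004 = -0.00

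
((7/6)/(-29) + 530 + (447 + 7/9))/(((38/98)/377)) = 325111423/342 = 950618.20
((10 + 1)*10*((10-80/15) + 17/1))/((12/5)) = 17875/18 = 993.06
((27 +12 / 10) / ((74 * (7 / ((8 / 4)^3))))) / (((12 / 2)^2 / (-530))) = -4982 / 777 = -6.41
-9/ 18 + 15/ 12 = 3/ 4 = 0.75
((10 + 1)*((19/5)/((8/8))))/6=209/30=6.97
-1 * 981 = -981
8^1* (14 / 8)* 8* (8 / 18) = 448 / 9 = 49.78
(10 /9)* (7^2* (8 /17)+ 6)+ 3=5399 /153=35.29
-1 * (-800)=800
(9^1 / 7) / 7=9 / 49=0.18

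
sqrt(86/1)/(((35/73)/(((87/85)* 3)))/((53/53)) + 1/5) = 95265* sqrt(86)/33928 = 26.04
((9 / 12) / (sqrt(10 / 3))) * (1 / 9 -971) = -4369 * sqrt(30) / 60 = -398.83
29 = 29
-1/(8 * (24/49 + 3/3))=-49/584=-0.08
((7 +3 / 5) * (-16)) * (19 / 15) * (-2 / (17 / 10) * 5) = 906.04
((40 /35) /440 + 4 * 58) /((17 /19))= 1697099 /6545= 259.30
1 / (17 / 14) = 14 / 17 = 0.82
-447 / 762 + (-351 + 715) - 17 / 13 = 1195673 / 3302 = 362.11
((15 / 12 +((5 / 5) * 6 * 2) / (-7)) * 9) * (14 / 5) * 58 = -3393 / 5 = -678.60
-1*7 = -7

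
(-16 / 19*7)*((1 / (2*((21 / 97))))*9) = -2328 / 19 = -122.53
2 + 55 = 57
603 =603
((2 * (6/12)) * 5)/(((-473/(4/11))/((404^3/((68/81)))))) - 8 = -26706109528/88451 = -301931.12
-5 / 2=-2.50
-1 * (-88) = 88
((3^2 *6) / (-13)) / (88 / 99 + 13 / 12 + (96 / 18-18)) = 1944 / 5005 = 0.39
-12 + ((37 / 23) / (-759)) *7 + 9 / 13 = -2569546 / 226941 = -11.32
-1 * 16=-16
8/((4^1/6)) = 12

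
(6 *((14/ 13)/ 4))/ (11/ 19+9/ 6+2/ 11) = 418/ 585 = 0.71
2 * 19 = 38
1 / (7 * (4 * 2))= 1 / 56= 0.02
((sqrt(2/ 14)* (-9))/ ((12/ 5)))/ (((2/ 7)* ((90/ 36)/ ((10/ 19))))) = -15* sqrt(7)/ 38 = -1.04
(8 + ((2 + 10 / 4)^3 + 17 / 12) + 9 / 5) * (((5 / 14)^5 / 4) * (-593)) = -4551645625 / 51631104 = -88.16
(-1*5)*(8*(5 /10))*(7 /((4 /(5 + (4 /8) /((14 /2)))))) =-355 /2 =-177.50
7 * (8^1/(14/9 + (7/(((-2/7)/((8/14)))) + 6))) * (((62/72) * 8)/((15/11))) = -19096/435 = -43.90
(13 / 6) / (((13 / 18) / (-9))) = -27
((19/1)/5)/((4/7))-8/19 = 2367/380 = 6.23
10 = 10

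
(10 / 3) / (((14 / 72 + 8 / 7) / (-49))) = -41160 / 337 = -122.14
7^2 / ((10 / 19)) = 931 / 10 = 93.10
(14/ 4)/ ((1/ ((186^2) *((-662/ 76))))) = -20039733/ 19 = -1054722.79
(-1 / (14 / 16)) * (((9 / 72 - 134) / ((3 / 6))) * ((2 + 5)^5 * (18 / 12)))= 7714413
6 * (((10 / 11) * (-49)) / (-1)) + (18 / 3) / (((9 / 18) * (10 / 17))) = 15822 / 55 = 287.67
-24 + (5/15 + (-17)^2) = 796/3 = 265.33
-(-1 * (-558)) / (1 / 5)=-2790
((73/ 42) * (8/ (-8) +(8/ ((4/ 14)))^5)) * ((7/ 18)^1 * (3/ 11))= 139595199/ 44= 3172618.16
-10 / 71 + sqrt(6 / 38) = -10 / 71 + sqrt(57) / 19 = 0.26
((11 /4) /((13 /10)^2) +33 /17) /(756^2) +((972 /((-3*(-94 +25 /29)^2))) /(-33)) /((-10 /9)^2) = 760171627188269 /823571080128096300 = 0.00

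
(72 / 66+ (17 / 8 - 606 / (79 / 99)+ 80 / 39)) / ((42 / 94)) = -1687.86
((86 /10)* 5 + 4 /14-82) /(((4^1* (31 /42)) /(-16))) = 6504 /31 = 209.81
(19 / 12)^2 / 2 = 361 / 288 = 1.25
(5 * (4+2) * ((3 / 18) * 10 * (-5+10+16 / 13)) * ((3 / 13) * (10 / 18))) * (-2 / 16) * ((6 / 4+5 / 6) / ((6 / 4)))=-2625 / 338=-7.77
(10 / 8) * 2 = 5 / 2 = 2.50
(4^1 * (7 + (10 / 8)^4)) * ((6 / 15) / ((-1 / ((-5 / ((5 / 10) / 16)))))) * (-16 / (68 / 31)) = -299708 / 17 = -17629.88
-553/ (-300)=553/ 300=1.84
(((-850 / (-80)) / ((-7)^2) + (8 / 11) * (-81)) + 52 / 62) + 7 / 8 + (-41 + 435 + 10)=11596763 / 33418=347.02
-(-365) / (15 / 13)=949 / 3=316.33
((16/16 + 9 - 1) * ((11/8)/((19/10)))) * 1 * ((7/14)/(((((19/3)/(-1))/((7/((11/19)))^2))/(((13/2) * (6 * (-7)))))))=20521.53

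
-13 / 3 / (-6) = 0.72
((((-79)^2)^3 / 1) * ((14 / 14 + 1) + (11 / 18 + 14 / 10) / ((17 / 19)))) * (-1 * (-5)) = 1579825373430979 / 306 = 5162828017748.30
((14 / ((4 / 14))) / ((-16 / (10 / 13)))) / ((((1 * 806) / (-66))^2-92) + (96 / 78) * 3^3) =-266805 / 10234568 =-0.03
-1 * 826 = -826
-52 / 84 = -13 / 21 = -0.62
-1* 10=-10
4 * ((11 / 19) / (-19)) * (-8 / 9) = 352 / 3249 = 0.11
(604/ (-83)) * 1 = -604/ 83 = -7.28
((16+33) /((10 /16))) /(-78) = -1.01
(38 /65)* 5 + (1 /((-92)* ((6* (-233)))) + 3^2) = 19935493 /1672008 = 11.92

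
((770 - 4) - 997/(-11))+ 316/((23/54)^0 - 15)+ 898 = 133369/77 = 1732.06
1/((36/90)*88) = 5/176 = 0.03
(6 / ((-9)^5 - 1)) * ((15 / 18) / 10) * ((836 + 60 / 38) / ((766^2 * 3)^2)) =-7957 / 3476410803334936800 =-0.00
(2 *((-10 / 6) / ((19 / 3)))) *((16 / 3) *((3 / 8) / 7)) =-20 / 133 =-0.15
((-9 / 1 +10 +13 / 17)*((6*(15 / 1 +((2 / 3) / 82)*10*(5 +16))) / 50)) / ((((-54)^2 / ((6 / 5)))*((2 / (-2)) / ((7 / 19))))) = -959 / 1787805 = -0.00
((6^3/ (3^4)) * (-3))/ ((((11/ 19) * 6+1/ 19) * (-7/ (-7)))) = -2.27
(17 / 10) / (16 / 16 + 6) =17 / 70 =0.24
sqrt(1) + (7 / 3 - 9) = -17 / 3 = -5.67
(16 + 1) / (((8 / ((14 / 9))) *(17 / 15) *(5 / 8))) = 14 / 3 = 4.67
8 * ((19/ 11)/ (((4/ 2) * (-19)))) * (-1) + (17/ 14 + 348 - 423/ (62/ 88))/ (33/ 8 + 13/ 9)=-42819496/ 957187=-44.73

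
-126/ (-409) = 126/ 409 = 0.31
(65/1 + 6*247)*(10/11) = 15470/11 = 1406.36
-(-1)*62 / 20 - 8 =-49 / 10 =-4.90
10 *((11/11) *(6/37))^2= 360/1369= 0.26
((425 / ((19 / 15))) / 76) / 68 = 375 / 5776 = 0.06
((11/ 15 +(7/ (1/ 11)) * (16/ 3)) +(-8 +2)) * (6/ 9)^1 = 270.27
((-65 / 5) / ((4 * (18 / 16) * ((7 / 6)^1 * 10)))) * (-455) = 338 / 3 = 112.67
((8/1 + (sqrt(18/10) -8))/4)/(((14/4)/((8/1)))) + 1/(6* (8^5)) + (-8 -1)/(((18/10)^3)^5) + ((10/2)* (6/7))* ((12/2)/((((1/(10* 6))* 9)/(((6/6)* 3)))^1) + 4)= 12* sqrt(5)/35 + 5577208963000548032029/10494774292298268672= 532.19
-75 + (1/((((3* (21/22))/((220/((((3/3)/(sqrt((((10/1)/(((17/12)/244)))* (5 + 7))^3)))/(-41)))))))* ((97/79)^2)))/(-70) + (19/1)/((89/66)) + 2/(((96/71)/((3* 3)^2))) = 83877/1424 + 116039126691840* sqrt(10370)/133240849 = 88686338.90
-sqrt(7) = -2.65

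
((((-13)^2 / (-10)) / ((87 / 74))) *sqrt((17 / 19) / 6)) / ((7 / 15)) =-6253 *sqrt(1938) / 23142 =-11.89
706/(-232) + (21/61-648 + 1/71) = -326901419/502396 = -650.68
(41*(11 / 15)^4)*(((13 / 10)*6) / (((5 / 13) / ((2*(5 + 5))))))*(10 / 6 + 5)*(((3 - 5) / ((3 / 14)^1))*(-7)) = 318139325504 / 151875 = 2094744.53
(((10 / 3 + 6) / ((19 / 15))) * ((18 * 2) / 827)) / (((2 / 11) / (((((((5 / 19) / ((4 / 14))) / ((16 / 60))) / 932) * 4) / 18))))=202125 / 139122902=0.00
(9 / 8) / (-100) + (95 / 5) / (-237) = -0.09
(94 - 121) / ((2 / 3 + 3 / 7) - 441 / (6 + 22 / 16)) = 33453 / 72731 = 0.46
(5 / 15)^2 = 1 / 9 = 0.11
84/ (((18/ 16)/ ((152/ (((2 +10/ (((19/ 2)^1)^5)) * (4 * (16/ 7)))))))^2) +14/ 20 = 7592829093678962539/ 1655601831471870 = 4586.14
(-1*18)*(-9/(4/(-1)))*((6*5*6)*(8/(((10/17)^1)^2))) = -842724/5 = -168544.80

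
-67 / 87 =-0.77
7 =7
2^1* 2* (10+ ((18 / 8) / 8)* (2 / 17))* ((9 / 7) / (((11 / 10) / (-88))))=-491220 / 119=-4127.90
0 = 0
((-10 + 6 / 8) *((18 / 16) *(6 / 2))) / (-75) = 333 / 800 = 0.42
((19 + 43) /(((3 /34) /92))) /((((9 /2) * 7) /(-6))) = -775744 /63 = -12313.40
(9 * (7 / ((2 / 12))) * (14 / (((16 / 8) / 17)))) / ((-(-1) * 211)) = 44982 / 211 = 213.18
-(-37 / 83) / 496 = 37 / 41168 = 0.00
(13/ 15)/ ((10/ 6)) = 13/ 25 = 0.52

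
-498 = -498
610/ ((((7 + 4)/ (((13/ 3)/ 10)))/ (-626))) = -496418/ 33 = -15042.97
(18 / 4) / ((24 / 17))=51 / 16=3.19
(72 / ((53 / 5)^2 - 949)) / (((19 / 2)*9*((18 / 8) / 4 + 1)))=-64 / 99351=-0.00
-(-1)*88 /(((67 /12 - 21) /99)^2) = 124198272 /34225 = 3628.88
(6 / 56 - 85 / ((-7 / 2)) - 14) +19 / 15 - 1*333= -134963 / 420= -321.34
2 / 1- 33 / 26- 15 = -371 / 26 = -14.27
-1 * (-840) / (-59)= -840 / 59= -14.24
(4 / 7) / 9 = 4 / 63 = 0.06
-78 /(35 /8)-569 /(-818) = -490517 /28630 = -17.13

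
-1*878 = -878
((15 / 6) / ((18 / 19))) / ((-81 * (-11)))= 95 / 32076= 0.00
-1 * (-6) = 6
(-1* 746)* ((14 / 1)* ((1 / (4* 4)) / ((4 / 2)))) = -2611 / 8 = -326.38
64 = 64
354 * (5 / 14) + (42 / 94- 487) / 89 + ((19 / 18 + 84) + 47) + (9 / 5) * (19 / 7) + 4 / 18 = 680234689 / 2635290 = 258.13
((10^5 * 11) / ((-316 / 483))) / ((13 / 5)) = -664125000 / 1027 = -646665.04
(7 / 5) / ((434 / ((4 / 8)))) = 1 / 620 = 0.00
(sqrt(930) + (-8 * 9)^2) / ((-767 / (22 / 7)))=-114048 / 5369-22 * sqrt(930) / 5369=-21.37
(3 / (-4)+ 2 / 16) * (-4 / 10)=1 / 4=0.25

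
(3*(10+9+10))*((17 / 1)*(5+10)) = 22185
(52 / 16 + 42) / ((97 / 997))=180457 / 388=465.10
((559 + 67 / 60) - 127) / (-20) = -25987 / 1200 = -21.66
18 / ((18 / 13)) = 13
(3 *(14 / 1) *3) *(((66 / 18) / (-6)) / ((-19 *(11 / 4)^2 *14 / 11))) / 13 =8 / 247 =0.03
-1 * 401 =-401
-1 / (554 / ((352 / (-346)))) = 88 / 47921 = 0.00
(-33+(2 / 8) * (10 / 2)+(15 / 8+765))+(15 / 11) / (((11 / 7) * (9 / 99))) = 65531 / 88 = 744.67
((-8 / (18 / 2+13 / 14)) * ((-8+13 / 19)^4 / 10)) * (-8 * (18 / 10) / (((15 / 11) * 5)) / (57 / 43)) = 569093408576 / 1547561875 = 367.74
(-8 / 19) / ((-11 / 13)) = 104 / 209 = 0.50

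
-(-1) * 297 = 297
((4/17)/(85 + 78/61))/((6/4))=488/268413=0.00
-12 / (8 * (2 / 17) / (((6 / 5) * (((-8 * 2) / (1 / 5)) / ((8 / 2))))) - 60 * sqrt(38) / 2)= -306 / 22238549+234090 * sqrt(38) / 22238549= 0.06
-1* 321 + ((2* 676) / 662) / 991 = -105294065 / 328021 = -321.00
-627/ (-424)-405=-403.52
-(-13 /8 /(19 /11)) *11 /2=1573 /304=5.17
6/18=1/3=0.33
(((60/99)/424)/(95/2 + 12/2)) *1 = 0.00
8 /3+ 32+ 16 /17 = 1816 /51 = 35.61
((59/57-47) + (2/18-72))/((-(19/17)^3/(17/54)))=1683198713/63336006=26.58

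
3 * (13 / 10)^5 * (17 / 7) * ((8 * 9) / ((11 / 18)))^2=993909776184 / 2646875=375503.10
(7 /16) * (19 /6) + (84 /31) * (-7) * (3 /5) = -148729 /14880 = -10.00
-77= -77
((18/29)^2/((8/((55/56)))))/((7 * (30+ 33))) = 495/4615408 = 0.00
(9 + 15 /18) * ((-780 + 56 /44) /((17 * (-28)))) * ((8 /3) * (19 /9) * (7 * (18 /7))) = 19204972 /11781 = 1630.16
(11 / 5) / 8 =0.28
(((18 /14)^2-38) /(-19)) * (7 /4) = 1781 /532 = 3.35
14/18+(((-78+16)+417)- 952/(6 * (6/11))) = 584/9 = 64.89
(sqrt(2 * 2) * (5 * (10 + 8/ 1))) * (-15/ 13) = -2700/ 13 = -207.69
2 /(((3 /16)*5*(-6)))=-16 /45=-0.36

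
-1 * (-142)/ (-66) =-71/ 33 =-2.15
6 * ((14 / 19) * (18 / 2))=756 / 19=39.79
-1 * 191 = -191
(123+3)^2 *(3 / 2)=23814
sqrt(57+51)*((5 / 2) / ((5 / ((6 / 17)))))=18*sqrt(3) / 17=1.83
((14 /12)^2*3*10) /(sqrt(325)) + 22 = 49*sqrt(13) /78 + 22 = 24.27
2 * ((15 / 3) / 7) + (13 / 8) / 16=1371 / 896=1.53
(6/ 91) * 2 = 12/ 91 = 0.13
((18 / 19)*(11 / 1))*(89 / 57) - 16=98 / 361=0.27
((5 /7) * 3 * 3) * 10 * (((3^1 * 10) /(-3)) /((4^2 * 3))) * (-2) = 26.79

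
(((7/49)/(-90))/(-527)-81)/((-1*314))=26892809/104251140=0.26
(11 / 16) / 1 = 11 / 16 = 0.69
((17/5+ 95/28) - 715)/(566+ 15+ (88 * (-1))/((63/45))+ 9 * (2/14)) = -99149/72720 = -1.36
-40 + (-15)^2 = 185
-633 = -633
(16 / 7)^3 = 4096 / 343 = 11.94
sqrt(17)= 4.12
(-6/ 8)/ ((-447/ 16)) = 4/ 149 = 0.03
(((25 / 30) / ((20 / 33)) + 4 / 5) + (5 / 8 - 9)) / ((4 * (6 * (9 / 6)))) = -31 / 180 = -0.17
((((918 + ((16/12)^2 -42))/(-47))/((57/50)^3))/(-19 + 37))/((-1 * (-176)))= -30859375/7755327261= -0.00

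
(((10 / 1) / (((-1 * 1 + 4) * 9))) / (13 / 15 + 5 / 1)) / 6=25 / 2376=0.01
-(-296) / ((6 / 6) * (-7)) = -296 / 7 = -42.29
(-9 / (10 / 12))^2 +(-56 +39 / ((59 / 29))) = 117719 / 1475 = 79.81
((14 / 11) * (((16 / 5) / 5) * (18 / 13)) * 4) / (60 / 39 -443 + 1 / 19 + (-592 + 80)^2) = 76608 / 4444037125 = 0.00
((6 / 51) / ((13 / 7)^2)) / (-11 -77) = -49 / 126412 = -0.00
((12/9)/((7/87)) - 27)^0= 1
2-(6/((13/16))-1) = -57/13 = -4.38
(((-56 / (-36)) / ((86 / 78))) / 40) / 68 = 91 / 175440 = 0.00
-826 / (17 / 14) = -11564 / 17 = -680.24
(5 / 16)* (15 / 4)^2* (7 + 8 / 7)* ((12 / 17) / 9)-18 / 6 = -1473 / 7616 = -0.19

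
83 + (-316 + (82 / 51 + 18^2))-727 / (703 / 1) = 91.57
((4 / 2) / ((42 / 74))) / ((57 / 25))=1850 / 1197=1.55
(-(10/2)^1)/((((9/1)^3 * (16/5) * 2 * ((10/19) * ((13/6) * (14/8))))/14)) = -95/12636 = -0.01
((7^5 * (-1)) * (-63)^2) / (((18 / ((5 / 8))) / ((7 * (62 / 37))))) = -8041897395 / 296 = -27168572.28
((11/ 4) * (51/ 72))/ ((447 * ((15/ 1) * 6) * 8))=187/ 30896640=0.00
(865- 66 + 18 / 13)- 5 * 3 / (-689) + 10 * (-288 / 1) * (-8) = 16426040 / 689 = 23840.41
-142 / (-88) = 71 / 44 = 1.61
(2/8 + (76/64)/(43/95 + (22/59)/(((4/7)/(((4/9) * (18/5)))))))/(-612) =-140051/82145088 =-0.00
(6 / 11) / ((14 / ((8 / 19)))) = 24 / 1463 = 0.02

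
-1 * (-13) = 13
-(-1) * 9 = 9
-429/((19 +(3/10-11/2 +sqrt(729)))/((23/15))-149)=9867/2815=3.51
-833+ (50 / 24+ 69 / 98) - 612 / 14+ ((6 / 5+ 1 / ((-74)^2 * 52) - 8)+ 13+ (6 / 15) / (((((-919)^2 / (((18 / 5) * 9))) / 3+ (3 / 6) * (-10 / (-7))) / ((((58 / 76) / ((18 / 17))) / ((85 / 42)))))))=-39233059702874396599 / 45213605715642000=-867.73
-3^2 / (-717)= 3 / 239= 0.01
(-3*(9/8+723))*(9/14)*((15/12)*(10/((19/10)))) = -19551375/2128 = -9187.68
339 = 339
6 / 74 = 3 / 37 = 0.08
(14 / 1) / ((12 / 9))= 21 / 2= 10.50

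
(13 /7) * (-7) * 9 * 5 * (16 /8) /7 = -1170 /7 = -167.14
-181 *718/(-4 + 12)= -64979/4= -16244.75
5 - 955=-950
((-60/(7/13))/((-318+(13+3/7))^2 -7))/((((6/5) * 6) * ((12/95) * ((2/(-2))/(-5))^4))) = -135078125/163622916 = -0.83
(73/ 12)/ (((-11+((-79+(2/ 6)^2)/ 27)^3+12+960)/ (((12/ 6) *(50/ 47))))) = 8728918425/ 631275265469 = 0.01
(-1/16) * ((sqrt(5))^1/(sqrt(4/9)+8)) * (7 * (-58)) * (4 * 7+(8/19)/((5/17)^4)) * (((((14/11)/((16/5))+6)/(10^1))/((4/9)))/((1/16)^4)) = 197623316249856 * sqrt(5)/8490625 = 52045540.71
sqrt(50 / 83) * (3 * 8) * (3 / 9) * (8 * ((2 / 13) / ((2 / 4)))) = 1280 * sqrt(166) / 1079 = 15.28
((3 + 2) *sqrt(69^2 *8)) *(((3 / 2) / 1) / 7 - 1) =-3795 *sqrt(2) / 7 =-766.71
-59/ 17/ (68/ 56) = -826/ 289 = -2.86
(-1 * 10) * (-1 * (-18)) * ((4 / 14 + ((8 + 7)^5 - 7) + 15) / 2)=-478411470 / 7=-68344495.71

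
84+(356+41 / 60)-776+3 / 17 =-335.14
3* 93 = 279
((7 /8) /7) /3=1 /24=0.04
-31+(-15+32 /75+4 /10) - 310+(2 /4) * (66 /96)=-851591 /2400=-354.83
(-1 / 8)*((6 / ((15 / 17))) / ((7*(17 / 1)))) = -1 / 140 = -0.01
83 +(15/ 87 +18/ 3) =2586/ 29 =89.17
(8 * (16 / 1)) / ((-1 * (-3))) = 128 / 3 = 42.67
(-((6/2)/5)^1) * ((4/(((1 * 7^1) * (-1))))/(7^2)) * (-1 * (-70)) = 24/49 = 0.49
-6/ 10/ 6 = -1/ 10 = -0.10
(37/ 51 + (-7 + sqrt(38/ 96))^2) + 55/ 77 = 96791/ 1904 - 7*sqrt(57)/ 6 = 42.03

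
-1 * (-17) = 17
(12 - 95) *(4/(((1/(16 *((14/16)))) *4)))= -1162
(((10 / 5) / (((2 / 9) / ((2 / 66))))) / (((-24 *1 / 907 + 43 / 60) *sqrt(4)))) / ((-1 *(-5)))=16326 / 413171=0.04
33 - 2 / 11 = 361 / 11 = 32.82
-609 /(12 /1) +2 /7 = -1413 /28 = -50.46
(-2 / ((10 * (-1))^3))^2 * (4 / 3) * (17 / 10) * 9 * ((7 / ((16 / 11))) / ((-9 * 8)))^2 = 100793 / 276480000000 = 0.00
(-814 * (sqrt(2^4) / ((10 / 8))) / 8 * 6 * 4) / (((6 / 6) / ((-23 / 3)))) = 299552 / 5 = 59910.40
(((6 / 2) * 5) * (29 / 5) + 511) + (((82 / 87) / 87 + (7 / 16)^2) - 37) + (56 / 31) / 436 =561.21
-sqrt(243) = -9 * sqrt(3) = -15.59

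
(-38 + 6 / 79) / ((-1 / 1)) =2996 / 79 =37.92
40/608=5/76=0.07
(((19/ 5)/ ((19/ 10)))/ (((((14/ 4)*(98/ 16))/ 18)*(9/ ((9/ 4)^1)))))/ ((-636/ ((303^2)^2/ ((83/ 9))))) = -910320387948/ 1508857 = -603317.87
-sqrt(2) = -1.41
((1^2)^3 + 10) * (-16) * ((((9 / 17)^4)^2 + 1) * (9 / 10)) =-159.38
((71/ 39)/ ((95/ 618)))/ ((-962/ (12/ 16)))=-21939/ 2376140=-0.01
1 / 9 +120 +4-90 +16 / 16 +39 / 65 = 1607 / 45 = 35.71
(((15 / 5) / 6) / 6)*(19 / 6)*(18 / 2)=19 / 8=2.38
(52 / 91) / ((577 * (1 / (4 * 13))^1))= 208 / 4039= 0.05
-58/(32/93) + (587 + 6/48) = 6697/16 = 418.56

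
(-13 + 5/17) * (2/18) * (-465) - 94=9562/17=562.47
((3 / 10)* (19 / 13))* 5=57 / 26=2.19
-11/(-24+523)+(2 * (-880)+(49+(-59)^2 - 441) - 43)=641703/499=1285.98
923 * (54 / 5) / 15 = 16614 / 25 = 664.56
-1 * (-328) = 328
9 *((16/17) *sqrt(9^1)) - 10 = 262/17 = 15.41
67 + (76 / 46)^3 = 71.51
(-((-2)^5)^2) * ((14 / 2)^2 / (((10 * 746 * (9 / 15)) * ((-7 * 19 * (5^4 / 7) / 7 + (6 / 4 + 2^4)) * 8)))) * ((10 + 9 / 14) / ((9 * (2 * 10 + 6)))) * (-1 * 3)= -116816 / 1025781705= -0.00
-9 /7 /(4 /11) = -99 /28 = -3.54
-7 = -7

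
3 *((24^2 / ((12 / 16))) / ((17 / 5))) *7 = 80640 / 17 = 4743.53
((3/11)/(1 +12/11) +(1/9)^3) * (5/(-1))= -11050/16767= -0.66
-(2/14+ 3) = -22/7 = -3.14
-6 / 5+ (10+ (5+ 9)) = 114 / 5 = 22.80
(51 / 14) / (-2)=-51 / 28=-1.82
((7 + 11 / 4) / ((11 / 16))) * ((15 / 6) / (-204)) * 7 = -455 / 374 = -1.22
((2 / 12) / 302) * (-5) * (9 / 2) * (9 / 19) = -135 / 22952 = -0.01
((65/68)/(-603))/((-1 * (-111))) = -65/4551444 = -0.00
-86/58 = -43/29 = -1.48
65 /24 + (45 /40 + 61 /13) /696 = 196645 /72384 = 2.72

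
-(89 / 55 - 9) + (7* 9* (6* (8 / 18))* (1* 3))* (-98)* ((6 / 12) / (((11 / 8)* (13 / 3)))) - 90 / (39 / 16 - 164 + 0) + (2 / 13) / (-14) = -4136.86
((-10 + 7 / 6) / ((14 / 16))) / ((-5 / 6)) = 424 / 35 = 12.11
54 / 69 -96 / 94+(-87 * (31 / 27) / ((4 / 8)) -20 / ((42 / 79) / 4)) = -23869600 / 68103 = -350.49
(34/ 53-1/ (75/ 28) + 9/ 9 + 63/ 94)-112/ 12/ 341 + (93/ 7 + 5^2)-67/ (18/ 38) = -101.25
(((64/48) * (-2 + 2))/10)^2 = 0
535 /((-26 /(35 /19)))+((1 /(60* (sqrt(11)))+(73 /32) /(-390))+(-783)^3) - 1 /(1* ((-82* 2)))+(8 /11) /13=-51336948289888177 /106941120+sqrt(11) /660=-480048724.84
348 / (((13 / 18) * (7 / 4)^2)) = 100224 / 637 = 157.34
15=15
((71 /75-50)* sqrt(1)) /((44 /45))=-11037 /220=-50.17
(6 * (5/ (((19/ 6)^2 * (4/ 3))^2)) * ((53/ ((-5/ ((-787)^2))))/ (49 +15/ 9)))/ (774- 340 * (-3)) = -71791680159/ 5922828808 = -12.12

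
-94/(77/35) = -470/11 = -42.73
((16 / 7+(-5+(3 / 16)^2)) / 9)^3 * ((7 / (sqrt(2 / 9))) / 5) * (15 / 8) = -110661134401 * sqrt(2) / 1065420324864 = -0.15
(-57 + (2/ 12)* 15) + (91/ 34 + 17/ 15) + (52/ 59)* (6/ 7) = -49.93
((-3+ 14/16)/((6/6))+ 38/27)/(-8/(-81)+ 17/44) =-5115/3458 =-1.48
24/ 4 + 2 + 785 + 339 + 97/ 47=53301/ 47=1134.06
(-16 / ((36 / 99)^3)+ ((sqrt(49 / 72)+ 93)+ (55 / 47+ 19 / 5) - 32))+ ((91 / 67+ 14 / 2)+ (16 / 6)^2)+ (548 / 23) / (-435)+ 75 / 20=-23403907808 / 94517235+ 7 * sqrt(2) / 12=-246.79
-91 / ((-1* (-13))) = -7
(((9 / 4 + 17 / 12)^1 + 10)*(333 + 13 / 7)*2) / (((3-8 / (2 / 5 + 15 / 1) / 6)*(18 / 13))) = 13742872 / 6057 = 2268.92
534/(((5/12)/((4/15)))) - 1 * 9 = 8319/25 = 332.76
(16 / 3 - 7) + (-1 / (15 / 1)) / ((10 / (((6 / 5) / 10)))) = -6253 / 3750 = -1.67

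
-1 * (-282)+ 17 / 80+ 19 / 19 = 22657 / 80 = 283.21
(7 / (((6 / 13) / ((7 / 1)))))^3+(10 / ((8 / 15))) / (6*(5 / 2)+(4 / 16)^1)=15766982233 / 13176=1196644.07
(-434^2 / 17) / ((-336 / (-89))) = -598703 / 204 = -2934.82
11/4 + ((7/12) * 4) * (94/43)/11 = 18241/5676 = 3.21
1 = 1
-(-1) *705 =705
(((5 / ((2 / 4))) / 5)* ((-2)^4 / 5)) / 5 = 1.28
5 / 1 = 5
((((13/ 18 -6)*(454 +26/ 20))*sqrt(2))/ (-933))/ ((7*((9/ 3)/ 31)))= 2681717*sqrt(2)/ 705348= 5.38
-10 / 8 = -5 / 4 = -1.25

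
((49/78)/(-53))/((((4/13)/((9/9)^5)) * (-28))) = 0.00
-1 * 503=-503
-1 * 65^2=-4225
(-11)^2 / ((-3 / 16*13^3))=-1936 / 6591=-0.29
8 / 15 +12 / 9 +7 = 133 / 15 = 8.87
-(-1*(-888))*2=-1776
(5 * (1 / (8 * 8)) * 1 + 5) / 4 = 325 / 256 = 1.27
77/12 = 6.42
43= 43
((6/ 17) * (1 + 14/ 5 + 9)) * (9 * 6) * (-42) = -870912/ 85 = -10246.02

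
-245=-245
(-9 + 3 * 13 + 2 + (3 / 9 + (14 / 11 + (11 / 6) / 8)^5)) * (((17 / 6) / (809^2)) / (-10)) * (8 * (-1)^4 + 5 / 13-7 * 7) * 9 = 5577487122200245 / 881687781355290624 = 0.01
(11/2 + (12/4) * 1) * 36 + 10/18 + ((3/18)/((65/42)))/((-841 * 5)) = 754103612/2459925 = 306.56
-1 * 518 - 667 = -1185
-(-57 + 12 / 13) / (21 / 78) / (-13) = -1458 / 91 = -16.02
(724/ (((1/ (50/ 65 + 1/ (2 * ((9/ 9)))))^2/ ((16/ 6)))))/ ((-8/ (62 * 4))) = -16294344/ 169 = -96416.24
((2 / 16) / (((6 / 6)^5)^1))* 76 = 19 / 2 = 9.50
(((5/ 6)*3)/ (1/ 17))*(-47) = -3995/ 2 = -1997.50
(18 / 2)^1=9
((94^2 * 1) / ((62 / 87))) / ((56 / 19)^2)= 69378063 / 48608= 1427.30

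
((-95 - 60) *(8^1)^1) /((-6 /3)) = 620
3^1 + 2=5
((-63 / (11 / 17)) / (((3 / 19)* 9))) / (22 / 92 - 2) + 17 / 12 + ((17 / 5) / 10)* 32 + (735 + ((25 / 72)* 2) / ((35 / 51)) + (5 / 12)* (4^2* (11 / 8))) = 745058059 / 935550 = 796.39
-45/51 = -15/17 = -0.88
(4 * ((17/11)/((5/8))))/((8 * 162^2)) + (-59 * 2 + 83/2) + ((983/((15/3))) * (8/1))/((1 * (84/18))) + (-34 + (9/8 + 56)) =1146407657/4041576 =283.65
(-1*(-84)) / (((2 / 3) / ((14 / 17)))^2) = 37044 / 289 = 128.18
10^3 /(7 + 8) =200 /3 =66.67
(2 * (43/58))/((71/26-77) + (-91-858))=-1118/771545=-0.00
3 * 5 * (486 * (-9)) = -65610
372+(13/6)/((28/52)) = 15793/42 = 376.02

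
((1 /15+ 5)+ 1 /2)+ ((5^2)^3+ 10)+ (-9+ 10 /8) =937969 /60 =15632.82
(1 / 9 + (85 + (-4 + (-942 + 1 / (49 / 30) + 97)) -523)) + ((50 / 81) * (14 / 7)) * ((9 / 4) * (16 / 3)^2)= -4791632 / 3969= -1207.26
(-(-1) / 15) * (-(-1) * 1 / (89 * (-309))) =-1 / 412515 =-0.00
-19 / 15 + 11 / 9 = -0.04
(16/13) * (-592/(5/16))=-151552/65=-2331.57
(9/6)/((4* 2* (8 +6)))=3/224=0.01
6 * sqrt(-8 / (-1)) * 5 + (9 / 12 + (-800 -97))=-3585 / 4 + 60 * sqrt(2)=-811.40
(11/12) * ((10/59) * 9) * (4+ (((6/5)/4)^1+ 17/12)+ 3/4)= 9.04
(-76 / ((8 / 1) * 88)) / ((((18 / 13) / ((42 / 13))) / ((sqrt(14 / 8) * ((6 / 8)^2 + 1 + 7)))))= -18221 * sqrt(7) / 16896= -2.85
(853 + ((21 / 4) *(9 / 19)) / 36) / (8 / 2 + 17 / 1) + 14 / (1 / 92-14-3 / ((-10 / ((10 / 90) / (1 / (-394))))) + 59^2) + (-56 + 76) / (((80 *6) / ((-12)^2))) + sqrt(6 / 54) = 46.96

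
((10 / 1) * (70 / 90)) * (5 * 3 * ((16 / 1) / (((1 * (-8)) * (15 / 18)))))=-280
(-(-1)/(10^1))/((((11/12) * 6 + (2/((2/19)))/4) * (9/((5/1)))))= 2/369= 0.01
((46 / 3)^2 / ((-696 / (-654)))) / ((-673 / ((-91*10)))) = 52471510 / 175653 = 298.72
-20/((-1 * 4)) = 5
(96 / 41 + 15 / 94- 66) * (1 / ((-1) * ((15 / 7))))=114205 / 3854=29.63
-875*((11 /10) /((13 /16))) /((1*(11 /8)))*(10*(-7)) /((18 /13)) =392000 /9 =43555.56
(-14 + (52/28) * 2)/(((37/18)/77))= -14256/37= -385.30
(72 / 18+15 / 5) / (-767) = -7 / 767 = -0.01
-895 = -895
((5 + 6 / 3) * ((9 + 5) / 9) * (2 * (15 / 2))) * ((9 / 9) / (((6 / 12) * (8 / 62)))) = 7595 / 3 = 2531.67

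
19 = 19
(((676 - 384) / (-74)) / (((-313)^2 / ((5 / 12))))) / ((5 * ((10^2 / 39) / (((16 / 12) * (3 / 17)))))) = -949 / 3081125050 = -0.00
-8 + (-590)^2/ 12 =87001/ 3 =29000.33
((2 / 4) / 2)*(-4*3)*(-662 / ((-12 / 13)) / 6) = -358.58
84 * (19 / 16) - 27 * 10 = -170.25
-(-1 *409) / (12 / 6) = 409 / 2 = 204.50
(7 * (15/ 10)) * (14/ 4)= 147/ 4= 36.75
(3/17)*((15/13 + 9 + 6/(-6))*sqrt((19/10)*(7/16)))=21*sqrt(1330)/520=1.47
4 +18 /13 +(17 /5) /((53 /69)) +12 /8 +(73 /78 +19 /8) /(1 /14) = 2383813 /41340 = 57.66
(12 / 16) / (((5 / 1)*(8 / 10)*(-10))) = -3 / 160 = -0.02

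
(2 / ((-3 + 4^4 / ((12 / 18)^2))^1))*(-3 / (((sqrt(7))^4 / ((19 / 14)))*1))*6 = -114 / 65513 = -0.00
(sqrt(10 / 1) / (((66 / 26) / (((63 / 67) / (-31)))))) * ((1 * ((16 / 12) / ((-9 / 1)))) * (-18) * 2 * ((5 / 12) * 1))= -1820 * sqrt(10) / 68541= -0.08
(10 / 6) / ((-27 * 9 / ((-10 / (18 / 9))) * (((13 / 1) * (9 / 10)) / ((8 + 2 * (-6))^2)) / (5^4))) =2500000 / 85293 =29.31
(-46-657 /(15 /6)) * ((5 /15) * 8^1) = -12352 /15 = -823.47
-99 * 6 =-594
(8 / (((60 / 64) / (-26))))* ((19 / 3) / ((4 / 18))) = -31616 / 5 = -6323.20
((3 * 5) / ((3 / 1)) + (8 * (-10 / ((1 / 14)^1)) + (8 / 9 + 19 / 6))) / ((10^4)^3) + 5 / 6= 14999999980003 / 18000000000000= 0.83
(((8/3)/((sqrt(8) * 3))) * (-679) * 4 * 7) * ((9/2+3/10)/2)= -152096 * sqrt(2)/15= -14339.75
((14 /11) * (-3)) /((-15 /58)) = 812 /55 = 14.76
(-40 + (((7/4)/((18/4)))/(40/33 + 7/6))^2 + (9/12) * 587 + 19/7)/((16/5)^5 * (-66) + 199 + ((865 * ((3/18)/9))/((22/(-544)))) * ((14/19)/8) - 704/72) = -0.02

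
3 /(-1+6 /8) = -12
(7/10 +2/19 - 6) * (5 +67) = -374.02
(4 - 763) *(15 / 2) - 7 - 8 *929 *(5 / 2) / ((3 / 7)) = -294317 / 6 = -49052.83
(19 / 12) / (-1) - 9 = -127 / 12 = -10.58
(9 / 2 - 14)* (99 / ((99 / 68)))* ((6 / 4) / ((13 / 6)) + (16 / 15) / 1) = -221578 / 195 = -1136.30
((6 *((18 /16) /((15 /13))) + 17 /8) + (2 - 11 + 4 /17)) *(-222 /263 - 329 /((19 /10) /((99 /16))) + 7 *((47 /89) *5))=2013314858697 /2419347520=832.17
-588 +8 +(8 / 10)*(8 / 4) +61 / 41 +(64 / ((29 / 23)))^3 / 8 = 78846678617 / 4999745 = 15770.14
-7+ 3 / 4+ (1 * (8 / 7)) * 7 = 7 / 4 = 1.75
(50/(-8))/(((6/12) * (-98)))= 25/196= 0.13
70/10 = 7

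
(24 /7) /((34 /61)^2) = 22326 /2023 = 11.04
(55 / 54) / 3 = 55 / 162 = 0.34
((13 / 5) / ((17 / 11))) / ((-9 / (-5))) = 143 / 153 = 0.93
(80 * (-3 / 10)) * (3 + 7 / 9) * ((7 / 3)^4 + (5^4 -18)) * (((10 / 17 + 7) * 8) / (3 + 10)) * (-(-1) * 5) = -1419151360 / 1053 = -1347722.09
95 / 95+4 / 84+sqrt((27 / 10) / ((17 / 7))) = 22 / 21+3 * sqrt(3570) / 170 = 2.10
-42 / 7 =-6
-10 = -10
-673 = -673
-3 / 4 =-0.75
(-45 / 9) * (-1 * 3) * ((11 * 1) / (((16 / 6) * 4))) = 495 / 32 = 15.47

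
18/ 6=3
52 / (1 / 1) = 52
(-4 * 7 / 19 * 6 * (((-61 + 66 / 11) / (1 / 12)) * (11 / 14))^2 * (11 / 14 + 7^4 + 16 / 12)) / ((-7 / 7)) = 5319830775600 / 931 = 5714103948.01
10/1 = 10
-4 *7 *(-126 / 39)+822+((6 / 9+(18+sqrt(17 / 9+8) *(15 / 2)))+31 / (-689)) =5 *sqrt(89) / 2+1924549 / 2067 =954.67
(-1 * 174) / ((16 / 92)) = -2001 / 2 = -1000.50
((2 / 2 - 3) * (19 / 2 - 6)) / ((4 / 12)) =-21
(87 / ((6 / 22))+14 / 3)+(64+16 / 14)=388.81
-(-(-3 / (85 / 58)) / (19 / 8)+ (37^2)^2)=-3026771407 / 1615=-1874161.86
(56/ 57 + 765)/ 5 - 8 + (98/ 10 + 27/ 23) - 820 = -4351403/ 6555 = -663.83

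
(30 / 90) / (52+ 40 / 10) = 1 / 168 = 0.01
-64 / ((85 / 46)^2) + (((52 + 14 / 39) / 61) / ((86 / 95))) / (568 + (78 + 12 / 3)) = -360162160573 / 19216491450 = -18.74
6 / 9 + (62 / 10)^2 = 2933 / 75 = 39.11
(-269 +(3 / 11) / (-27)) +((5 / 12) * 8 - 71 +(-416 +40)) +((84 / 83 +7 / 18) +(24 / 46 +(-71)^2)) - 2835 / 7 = 494557433 / 125994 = 3925.25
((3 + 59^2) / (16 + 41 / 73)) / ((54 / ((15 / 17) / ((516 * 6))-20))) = -1716129625 / 22026492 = -77.91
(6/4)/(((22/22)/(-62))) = -93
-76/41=-1.85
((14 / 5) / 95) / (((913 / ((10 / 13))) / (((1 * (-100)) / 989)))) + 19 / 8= 4237572721 / 1784243032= 2.37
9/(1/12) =108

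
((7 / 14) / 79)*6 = 3 / 79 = 0.04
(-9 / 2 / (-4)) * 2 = 9 / 4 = 2.25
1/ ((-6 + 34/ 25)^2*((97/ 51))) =31875/ 1305232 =0.02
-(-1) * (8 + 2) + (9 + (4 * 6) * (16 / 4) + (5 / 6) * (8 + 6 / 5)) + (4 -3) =371 / 3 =123.67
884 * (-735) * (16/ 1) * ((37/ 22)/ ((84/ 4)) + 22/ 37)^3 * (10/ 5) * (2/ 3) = -54242429403612320/ 12742218027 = -4256906.39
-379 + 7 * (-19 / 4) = -1649 / 4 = -412.25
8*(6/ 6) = 8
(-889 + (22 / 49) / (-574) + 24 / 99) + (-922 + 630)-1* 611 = -831517427 / 464079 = -1791.76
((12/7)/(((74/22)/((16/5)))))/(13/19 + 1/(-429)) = 8607456/3598805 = 2.39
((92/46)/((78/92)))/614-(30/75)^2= -46742/299325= -0.16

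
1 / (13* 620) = 1 / 8060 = 0.00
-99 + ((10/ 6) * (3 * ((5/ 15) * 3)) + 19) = -75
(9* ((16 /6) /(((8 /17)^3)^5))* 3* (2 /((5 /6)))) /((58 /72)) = 695568801516885237699 /39857296506880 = 17451479.72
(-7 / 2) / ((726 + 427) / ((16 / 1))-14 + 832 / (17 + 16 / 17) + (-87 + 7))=-17080 / 119249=-0.14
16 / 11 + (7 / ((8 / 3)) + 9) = 1151 / 88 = 13.08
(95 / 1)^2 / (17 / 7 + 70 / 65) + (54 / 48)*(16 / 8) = 3287971 / 1276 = 2576.78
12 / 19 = 0.63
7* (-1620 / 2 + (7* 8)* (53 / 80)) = -54103 / 10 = -5410.30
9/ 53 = 0.17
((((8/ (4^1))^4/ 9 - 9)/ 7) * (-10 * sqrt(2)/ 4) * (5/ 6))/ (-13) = -125 * sqrt(2)/ 756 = -0.23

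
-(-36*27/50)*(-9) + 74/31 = -133744/775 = -172.57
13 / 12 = 1.08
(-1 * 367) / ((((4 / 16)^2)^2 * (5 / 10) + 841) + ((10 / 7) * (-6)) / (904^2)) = -16795423232 / 38487693639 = -0.44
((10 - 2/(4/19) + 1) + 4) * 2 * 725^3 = 4191859375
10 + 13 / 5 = 63 / 5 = 12.60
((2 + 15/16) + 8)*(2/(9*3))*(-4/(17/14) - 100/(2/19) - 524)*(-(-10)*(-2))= 10987375/459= 23937.64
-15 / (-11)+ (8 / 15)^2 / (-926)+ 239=275438348 / 1145925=240.36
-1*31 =-31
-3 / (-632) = 3 / 632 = 0.00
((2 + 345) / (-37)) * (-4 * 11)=15268 / 37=412.65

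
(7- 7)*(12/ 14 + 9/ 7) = 0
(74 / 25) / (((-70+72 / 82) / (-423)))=641691 / 35425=18.11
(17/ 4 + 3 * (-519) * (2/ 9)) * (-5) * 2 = 6835/ 2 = 3417.50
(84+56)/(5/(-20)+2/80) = -5600/9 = -622.22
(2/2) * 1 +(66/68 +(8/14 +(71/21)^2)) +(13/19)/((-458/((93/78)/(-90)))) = 18231499003/1304777880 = 13.97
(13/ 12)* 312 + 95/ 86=29163/ 86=339.10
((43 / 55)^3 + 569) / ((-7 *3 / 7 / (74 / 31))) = -2337089756 / 5157625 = -453.13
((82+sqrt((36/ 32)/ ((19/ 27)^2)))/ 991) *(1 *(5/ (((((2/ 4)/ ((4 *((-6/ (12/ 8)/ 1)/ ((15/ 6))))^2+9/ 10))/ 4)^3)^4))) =2400908800683302183075876902568076700409369985024 *sqrt(2)/ 224459171295166015625+9722198600297816247517131161016409354744115494912/ 11813640594482421875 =838090821186494662237405200000.00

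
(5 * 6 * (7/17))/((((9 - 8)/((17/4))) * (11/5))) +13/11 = 551/22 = 25.05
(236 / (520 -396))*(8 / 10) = 236 / 155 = 1.52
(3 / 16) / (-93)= -1 / 496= -0.00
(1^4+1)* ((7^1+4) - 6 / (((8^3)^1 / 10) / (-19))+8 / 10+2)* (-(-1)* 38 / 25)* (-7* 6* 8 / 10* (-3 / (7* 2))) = 1753947 / 5000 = 350.79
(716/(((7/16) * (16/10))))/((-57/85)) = -608600/399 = -1525.31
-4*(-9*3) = 108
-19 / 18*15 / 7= -95 / 42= -2.26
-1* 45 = -45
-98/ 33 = -2.97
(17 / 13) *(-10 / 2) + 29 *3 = 1046 / 13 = 80.46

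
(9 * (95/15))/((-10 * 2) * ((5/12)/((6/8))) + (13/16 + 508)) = 8208/71669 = 0.11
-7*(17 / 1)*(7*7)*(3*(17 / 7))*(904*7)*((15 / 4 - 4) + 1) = -201624318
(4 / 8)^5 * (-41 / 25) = -41 / 800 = -0.05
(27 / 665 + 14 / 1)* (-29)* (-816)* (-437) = -5081867664 / 35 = -145196218.97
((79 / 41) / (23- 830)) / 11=-79 / 363957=-0.00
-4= -4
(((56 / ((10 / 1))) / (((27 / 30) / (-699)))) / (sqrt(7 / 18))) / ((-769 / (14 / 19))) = 26096 * sqrt(14) / 14611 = 6.68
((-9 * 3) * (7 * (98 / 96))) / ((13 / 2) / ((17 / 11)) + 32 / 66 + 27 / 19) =-671517 / 21272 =-31.57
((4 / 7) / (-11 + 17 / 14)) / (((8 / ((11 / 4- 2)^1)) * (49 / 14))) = -3 / 1918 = -0.00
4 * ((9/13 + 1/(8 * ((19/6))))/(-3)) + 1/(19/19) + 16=3958/247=16.02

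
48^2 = 2304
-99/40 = -2.48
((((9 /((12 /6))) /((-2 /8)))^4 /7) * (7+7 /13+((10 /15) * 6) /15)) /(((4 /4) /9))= 479320416 /455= 1053451.46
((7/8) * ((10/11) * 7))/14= 0.40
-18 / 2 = -9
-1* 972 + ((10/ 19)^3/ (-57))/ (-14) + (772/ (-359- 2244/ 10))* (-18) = -7569397215904/ 7983073497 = -948.18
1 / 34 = 0.03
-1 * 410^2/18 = -84050/9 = -9338.89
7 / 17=0.41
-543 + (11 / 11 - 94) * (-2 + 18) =-2031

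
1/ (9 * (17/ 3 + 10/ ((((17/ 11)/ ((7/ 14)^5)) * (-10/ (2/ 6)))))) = 544/ 27711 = 0.02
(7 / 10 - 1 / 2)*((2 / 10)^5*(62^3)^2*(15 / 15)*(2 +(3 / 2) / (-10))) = 525402179152 / 78125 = 6725147.89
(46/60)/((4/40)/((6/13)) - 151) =-46/9047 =-0.01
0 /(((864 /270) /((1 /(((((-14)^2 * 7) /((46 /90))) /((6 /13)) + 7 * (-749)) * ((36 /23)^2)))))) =0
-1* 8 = -8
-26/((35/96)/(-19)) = 47424/35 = 1354.97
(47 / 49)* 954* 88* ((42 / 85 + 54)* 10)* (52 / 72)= 26399657856 / 833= 31692266.33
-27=-27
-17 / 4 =-4.25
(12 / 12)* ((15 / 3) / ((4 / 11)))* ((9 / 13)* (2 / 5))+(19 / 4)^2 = 5485 / 208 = 26.37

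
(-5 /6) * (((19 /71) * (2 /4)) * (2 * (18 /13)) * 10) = -2850 /923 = -3.09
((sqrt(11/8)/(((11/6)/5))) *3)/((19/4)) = 90 *sqrt(22)/209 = 2.02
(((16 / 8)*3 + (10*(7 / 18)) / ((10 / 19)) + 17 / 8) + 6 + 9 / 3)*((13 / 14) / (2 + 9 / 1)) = 22945 / 11088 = 2.07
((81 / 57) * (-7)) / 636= -63 / 4028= -0.02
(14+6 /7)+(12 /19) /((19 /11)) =38468 /2527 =15.22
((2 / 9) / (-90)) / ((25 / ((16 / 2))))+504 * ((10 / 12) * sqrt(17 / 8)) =-8 / 10125+105 * sqrt(34) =612.25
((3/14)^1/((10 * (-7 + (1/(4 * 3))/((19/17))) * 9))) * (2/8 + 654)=-0.22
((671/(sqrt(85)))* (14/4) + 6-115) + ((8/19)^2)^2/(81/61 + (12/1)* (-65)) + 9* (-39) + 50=-155.27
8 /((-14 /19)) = -76 /7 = -10.86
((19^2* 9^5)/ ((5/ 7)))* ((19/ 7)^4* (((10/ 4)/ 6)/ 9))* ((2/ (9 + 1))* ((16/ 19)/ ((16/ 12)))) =16245685539/ 1715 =9472702.94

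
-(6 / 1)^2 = -36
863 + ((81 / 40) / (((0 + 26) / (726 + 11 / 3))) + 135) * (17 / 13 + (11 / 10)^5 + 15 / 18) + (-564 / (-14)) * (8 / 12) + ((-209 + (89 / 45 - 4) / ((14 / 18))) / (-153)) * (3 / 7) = 777140308817573 / 482664000000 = 1610.11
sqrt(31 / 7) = sqrt(217) / 7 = 2.10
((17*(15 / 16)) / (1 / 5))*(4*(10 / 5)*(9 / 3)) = 1912.50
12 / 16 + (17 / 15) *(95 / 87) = 2075 / 1044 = 1.99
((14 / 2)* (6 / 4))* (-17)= -357 / 2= -178.50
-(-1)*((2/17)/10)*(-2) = -2/85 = -0.02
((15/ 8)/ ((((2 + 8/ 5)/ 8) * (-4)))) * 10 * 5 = -625/ 12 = -52.08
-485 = -485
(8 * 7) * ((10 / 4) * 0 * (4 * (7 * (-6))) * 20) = 0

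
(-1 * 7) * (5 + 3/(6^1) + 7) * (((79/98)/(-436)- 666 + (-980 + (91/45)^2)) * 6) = 142065162607/164808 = 862004.04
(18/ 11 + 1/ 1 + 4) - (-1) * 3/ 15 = 376/ 55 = 6.84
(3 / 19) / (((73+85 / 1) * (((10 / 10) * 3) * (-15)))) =-1 / 45030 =-0.00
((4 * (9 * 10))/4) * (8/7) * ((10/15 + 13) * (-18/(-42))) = 29520/49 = 602.45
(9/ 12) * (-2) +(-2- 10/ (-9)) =-43/ 18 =-2.39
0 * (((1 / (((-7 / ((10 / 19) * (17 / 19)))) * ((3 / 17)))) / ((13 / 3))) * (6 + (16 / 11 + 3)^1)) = 0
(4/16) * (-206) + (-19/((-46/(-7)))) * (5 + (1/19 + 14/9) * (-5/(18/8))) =-103627/1863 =-55.62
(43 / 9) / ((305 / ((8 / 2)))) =172 / 2745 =0.06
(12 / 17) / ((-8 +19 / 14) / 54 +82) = 3024 / 350761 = 0.01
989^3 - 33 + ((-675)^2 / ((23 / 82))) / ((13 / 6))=289465296664 / 299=968111360.08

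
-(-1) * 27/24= 9/8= 1.12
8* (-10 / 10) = -8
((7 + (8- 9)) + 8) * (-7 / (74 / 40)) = -52.97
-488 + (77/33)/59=-86369/177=-487.96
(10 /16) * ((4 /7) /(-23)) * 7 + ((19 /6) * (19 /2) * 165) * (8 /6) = 913315 /138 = 6618.22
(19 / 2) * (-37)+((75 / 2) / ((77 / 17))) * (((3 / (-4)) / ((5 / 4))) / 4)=-217289 / 616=-352.74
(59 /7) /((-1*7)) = -1.20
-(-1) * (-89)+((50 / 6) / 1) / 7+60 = -584 / 21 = -27.81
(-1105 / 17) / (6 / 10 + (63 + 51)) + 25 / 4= 13025 / 2292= 5.68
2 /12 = 1 /6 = 0.17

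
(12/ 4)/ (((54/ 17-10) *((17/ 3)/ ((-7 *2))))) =63/ 58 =1.09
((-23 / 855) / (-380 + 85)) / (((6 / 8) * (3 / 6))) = 184 / 756675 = 0.00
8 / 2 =4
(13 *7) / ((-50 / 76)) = -3458 / 25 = -138.32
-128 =-128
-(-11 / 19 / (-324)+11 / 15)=-22627 / 30780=-0.74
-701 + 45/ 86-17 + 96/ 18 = -183733/ 258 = -712.14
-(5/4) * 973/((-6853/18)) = 3.19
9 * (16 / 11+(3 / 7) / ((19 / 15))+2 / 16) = 202023 / 11704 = 17.26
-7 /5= -1.40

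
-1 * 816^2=-665856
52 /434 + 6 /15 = 564 /1085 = 0.52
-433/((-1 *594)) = 433/594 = 0.73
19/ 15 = 1.27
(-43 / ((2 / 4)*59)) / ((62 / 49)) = -2107 / 1829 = -1.15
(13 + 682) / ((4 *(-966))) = -695 / 3864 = -0.18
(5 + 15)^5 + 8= 3200008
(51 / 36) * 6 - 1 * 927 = -1837 / 2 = -918.50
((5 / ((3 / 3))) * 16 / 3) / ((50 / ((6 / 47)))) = 16 / 235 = 0.07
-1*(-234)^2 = -54756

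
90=90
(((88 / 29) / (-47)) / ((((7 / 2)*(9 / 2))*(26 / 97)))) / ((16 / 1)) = -1067 / 1116297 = -0.00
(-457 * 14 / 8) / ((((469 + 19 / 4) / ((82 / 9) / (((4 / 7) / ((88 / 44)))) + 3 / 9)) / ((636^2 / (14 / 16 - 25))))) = 66711997184 / 73147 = 912026.43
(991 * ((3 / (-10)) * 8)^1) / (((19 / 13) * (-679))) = 154596 / 64505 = 2.40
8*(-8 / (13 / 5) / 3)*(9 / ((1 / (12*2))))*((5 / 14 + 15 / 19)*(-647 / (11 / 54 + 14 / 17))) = 2086888665600 / 1630447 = 1279948.79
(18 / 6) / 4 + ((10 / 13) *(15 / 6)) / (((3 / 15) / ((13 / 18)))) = 277 / 36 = 7.69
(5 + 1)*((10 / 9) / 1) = 20 / 3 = 6.67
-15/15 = -1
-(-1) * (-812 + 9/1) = -803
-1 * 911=-911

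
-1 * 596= -596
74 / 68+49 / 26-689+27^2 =9497 / 221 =42.97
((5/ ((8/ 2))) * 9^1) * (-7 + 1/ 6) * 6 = -1845/ 4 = -461.25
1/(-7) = -1/7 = -0.14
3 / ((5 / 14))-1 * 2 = 32 / 5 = 6.40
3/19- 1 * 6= -111/19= -5.84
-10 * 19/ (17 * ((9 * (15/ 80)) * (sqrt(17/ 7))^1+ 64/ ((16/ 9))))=-71680/ 229653+ 160 * sqrt(119)/ 76551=-0.29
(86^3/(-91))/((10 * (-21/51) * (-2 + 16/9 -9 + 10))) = 48658284/22295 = 2182.48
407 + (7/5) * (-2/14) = 2034/5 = 406.80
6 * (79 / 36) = 79 / 6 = 13.17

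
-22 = -22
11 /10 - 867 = -8659 /10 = -865.90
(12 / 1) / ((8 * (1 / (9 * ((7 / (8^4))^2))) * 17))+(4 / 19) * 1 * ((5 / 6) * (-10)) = -57042458989 / 32514244608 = -1.75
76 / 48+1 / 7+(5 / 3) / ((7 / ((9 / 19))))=1.84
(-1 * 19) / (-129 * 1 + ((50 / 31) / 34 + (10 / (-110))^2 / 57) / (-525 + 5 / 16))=579755854095 / 3936239881877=0.15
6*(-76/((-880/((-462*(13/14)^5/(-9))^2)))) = 28812424796441/44273671680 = 650.78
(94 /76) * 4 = 94 /19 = 4.95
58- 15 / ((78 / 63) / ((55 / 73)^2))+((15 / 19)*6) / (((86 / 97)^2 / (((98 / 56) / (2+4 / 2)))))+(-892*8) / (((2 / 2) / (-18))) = 10007800422410399 / 77880649184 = 128501.76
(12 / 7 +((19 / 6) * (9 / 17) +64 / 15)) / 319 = 27337 / 1138830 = 0.02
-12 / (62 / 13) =-78 / 31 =-2.52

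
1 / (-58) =-1 / 58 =-0.02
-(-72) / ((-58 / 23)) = -828 / 29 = -28.55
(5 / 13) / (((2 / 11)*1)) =55 / 26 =2.12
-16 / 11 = -1.45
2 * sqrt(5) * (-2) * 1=-4 * sqrt(5)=-8.94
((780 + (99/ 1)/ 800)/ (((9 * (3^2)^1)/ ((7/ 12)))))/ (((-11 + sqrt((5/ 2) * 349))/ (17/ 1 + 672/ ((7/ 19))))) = 29490133981/ 194788800 + 2680921271 * sqrt(3490)/ 389577600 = 557.93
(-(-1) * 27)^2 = 729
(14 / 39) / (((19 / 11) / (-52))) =-616 / 57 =-10.81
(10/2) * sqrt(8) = 10 * sqrt(2) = 14.14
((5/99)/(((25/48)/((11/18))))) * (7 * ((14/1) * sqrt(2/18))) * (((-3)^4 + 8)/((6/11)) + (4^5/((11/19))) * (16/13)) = 787047016/173745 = 4529.90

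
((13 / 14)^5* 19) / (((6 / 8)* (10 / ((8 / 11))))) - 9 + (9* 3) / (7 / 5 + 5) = -311419643 / 88740960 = -3.51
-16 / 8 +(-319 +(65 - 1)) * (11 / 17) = -167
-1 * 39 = -39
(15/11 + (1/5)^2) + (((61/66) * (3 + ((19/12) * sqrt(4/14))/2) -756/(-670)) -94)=-3268421/36850 + 1159 * sqrt(14)/11088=-88.30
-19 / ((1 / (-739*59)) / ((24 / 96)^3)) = 828419 / 64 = 12944.05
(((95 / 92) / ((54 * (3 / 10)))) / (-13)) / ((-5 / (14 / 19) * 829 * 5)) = 0.00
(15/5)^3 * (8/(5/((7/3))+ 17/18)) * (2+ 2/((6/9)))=136080/389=349.82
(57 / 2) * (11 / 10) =627 / 20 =31.35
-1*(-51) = 51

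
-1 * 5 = -5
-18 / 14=-9 / 7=-1.29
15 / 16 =0.94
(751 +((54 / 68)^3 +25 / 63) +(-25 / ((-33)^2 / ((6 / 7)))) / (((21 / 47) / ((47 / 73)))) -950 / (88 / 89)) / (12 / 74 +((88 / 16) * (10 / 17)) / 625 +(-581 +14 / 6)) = 147940881609230375 / 409636047376434648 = 0.36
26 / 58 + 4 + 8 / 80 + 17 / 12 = 10379 / 1740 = 5.96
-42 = -42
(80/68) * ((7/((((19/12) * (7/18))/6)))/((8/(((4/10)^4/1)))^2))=20736/25234375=0.00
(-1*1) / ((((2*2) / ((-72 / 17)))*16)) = 9 / 136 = 0.07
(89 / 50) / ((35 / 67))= 5963 / 1750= 3.41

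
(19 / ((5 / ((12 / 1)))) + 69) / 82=573 / 410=1.40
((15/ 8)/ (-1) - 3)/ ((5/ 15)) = -14.62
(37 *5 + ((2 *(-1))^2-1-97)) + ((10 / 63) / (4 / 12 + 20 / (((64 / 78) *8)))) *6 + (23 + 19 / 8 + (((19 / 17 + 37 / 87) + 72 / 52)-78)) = 29058531679 / 698786088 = 41.58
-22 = -22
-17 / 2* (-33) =561 / 2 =280.50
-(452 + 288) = -740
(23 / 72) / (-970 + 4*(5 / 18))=-23 / 69760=-0.00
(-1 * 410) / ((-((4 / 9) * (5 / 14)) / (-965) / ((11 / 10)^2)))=-60320799 / 20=-3016039.95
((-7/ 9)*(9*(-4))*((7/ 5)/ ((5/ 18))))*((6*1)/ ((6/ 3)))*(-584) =-6181056/ 25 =-247242.24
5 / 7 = 0.71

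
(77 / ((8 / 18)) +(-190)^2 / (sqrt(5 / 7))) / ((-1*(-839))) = 693 / 3356 +7220*sqrt(35) / 839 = 51.12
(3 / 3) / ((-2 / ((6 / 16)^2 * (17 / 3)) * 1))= -51 / 128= -0.40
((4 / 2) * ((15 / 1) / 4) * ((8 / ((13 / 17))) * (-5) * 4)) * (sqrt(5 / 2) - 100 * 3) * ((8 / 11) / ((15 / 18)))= 58752000 / 143 - 97920 * sqrt(10) / 143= 408687.76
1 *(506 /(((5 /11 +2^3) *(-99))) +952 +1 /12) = 3185551 /3348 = 951.48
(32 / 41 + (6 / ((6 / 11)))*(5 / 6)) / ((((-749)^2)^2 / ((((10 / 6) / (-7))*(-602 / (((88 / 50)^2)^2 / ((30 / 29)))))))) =1027548828125 / 2103832163861601081216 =0.00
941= 941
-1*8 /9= -0.89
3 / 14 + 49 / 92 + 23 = 15293 / 644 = 23.75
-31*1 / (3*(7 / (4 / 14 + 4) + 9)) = -0.97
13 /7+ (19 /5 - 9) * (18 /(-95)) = 9451 /3325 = 2.84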